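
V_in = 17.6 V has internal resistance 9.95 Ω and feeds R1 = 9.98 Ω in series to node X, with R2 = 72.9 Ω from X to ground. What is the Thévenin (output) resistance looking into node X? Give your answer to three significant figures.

R_th ≈ 15.7 Ω

R1' = 9.95 + 9.98 = 19.93 Ω (source resistance + R1).
With V_in suppressed (replaced by a short), R_th = R1' ‖ R2 = (19.93 × 72.9)/(19.93 + 72.9) = 15.65 Ω.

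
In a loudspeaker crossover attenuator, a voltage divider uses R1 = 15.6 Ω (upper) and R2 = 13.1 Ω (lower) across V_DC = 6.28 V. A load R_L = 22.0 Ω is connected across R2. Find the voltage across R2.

The load sits in parallel with R2, giving an effective lower resistance R2' = R2·R_L/(R2+R_L) = 8.211 Ω.
Then V_out = V_DC · R2'/(R1 + R2') = 6.28 × 8.211/23.81 = 2.166 V.

V_out ≈ 2.17 V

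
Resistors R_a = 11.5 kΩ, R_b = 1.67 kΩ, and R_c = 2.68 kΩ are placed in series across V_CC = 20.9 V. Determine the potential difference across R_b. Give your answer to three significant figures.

V ≈ 2.20 V

Series total: ΣR = 11.5 + 1.67 + 2.68 = 15.85 kΩ.
Voltage divider: V = V_CC · (1.670 / 15.85) = 20.9 × 0.1054 = 2.202 V.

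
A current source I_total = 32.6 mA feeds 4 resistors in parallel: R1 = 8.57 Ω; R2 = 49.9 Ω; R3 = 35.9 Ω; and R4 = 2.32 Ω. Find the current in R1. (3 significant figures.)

ΣG = 1/8.57 + 1/49.9 + 1/35.9 + 1/2.32 = 0.5956.
By the current-divider rule, I = I_total · G_k/ΣG = 32.6 × 0.1959 = 6.387 mA.

I ≈ 6.39 mA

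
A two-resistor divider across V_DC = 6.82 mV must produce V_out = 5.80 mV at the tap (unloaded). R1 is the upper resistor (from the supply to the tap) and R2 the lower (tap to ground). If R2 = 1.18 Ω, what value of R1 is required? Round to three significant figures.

R1 ≈ 0.208 Ω

Required fraction k = V_out/V_DC = 0.8504.
Rearranging, R1 = R2·(1−k)/k = 1.18 × 0.1759 = 0.2075 Ω.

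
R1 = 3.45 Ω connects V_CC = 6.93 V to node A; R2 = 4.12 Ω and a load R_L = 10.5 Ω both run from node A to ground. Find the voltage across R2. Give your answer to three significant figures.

V_out ≈ 3.20 V

The load sits in parallel with R2, giving an effective lower resistance R2' = R2·R_L/(R2+R_L) = 2.959 Ω.
Now apply the divider: V_out = 6.93 × 0.4617 = 3.200 V.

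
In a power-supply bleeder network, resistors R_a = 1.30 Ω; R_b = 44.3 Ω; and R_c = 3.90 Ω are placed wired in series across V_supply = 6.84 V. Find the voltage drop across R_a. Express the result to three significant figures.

V ≈ 0.180 V

Total series resistance ΣR = 1.30 + 44.3 + 3.90 = 49.50 Ω.
By the voltage-divider rule, V = 6.84 × 1.300/49.50 = 0.1796 V.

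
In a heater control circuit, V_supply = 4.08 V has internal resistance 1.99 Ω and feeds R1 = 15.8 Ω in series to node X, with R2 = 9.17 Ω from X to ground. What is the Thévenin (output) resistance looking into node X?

R1' = 1.99 + 15.8 = 17.79 Ω (source resistance + R1).
With V_supply suppressed (replaced by a short), R_th = R1' ‖ R2 = (17.79 × 9.17)/(17.79 + 9.17) = 6.051 Ω.

R_th ≈ 6.05 Ω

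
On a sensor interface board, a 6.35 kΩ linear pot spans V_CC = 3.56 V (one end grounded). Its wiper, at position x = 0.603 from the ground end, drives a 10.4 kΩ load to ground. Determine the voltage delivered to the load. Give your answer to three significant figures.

V_out ≈ 1.87 V

Lower segment x·R_p = 3.829 kΩ; upper segment (1−x)·R_p = 2.521 kΩ.
R_L loads the lower segment: effective lower R = 2.799 kΩ.
V_out = 3.56 × 2.799/(2.521 + 2.799) = 1.873 V.
(Unloaded: V_out = x·V_CC = 2.15 V.)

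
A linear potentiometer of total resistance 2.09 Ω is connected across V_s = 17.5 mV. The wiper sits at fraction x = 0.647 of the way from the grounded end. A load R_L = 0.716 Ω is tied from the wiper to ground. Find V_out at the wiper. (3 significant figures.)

The pot divides into 0.7378 Ω above the wiper and 1.352 Ω below.
Lower segment in parallel with the load: 1.352 ‖ 0.716 = 0.4681 Ω.
V_out = 17.5 × 0.4681/(0.7378 + 0.4681) = 6.793 mV.

V_out ≈ 6.79 mV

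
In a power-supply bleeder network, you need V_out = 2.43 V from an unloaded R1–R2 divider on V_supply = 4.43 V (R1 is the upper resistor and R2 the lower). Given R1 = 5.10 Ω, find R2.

R2 ≈ 6.20 Ω

V_out/V_supply = R2/(R1+R2) = 0.5485.
Rearranging, R2 = R1·k/(1−k) = 5.10 × 1.215 = 6.197 Ω.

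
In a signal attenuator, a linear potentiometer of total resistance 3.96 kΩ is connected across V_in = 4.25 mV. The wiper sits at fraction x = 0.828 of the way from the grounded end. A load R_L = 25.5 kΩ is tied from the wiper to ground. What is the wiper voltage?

Split the track: R_lower = x·R_p = 3.279 kΩ, R_upper = (1−x)·R_p = 0.6811 kΩ.
R_L loads the lower segment: effective lower R = 2.905 kΩ.
V_out = 4.25 × 2.905/(0.6811 + 2.905) = 3.443 mV.

V_out ≈ 3.44 mV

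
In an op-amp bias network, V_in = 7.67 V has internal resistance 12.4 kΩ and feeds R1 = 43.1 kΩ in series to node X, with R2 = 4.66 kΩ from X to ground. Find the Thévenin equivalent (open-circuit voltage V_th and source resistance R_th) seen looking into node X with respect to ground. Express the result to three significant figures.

V_th ≈ 0.594 V, R_th ≈ 4.30 kΩ

R1' = 12.4 + 43.1 = 55.50 kΩ (source resistance + R1).
With X open, the divider is unloaded: V_th = 7.67 × 4.66/60.16 = 0.5941 V.
Looking into X with the source shorted: R_th = R1'·R2/(R1'+R2) = 55.50 × 4.66/60.16 = 4.299 kΩ.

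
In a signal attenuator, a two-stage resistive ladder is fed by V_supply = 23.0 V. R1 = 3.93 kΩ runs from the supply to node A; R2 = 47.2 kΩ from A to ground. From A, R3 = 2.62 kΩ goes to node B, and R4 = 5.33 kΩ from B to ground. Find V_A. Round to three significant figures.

Node A sees R2 in parallel with the series input of stage 2, R3 + R4 = 7.950 kΩ.
R2 ‖ (R3+R4) = 6.804 kΩ.
First divider: V_A = V_supply · 6.804/(3.93 + 6.804) = 14.58 V.

V_A ≈ 14.6 V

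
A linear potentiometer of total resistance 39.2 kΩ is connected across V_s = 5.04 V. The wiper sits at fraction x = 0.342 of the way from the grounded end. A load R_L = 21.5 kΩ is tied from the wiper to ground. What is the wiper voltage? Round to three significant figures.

Split the track: R_lower = x·R_p = 13.41 kΩ, R_upper = (1−x)·R_p = 25.79 kΩ.
R_L loads the lower segment: effective lower R = 8.257 kΩ.
Loaded-divider output: V_out = 5.04 × 0.2425 = 1.222 V.

V_out ≈ 1.22 V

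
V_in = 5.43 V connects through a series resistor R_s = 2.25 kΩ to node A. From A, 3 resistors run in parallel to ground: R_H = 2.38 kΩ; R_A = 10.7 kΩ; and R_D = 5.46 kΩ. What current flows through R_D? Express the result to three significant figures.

Combine the parallel branches: R_p = (1/2.38 + 1/10.7 + 1/5.46)⁻¹ = 1.435 kΩ.
Node voltage V_A = V_in · R_p/(R_s + R_p) = 5.43 × 0.3894 = 2.115 V.
I(R_D) = V_A / R_D = 2.115/5.46 = 0.3873 mA.

I ≈ 0.387 mA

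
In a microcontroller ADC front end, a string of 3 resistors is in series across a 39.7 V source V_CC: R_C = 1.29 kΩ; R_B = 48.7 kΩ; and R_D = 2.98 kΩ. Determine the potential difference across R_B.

V ≈ 36.5 V

Total series resistance ΣR = 1.29 + 48.7 + 2.98 = 52.97 kΩ.
V = V_CC · R/ΣR = 39.7 × 0.9194 = 36.50 V.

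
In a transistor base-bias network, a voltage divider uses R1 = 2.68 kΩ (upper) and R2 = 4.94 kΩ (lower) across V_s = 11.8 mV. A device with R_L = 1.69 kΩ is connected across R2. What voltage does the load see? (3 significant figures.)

R2 ‖ R_L = (4.94 × 1.69)/(4.94 + 1.69) = 1.259 kΩ.
Now apply the divider: V_out = 11.8 × 0.3197 = 3.772 mV.

V_out ≈ 3.77 mV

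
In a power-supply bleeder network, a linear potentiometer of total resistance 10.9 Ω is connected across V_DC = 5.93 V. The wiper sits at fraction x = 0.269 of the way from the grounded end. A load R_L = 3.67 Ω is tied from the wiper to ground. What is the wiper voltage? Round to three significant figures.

V_out ≈ 1.01 V

Lower segment x·R_p = 2.932 Ω; upper segment (1−x)·R_p = 7.968 Ω.
Lower segment in parallel with the load: 2.932 ‖ 3.67 = 1.630 Ω.
V_out = 5.93 × 1.630/(7.968 + 1.630) = 1.007 V.
(Unloaded: V_out = x·V_DC = 1.60 V.)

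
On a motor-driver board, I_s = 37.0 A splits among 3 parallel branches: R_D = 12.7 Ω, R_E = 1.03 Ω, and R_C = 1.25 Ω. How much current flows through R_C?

Total conductance ΣG = 1/12.7 + 1/1.03 + 1/1.25 = 1.850 (units of 1/Ω).
By the current-divider rule, I = I_s · G_k/ΣG = 37.0 × 0.4325 = 16.00 A.

I ≈ 16.0 A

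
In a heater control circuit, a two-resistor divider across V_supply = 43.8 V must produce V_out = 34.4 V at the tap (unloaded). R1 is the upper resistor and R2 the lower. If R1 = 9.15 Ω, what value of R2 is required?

V_out/V_supply = R2/(R1+R2) = 0.7854.
R2 = R1 · 0.7854/(1 − 0.7854) = 33.49 Ω.

R2 ≈ 33.5 Ω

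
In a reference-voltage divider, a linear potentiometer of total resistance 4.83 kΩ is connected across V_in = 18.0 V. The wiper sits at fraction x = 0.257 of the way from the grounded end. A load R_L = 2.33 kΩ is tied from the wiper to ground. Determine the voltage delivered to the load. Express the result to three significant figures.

V_out ≈ 3.31 V

The pot divides into 3.589 kΩ above the wiper and 1.241 kΩ below.
Lower segment in parallel with the load: 1.241 ‖ 2.33 = 0.8099 kΩ.
Loaded-divider output: V_out = 18.0 × 0.1841 = 3.314 V.
(Unloaded: V_out = x·V_in = 4.63 V.)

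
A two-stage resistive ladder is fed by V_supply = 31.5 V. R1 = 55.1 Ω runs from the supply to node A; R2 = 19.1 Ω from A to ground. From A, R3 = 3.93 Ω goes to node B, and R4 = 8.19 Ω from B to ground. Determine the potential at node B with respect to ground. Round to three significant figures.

V_B ≈ 2.52 V

Looking into the second stage from A: R3 + R4 = 12.12 Ω appears in parallel with R2.
R2 ‖ (R3+R4) = 7.415 Ω.
So V_A = 31.5 × 0.1186 = 3.736 V.
Stage 2 is unloaded, so V_B = V_A · R4/(R3+R4) = 3.736 × 8.19/12.12 = 2.525 V.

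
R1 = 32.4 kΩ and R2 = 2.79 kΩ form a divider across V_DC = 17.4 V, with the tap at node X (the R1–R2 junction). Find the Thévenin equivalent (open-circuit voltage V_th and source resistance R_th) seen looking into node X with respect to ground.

With X open, the divider is unloaded: V_th = 17.4 × 2.79/35.19 = 1.380 V.
Looking into X with the source shorted: R_th = R1·R2/(R1+R2) = 32.40 × 2.79/35.19 = 2.569 kΩ.

V_th ≈ 1.38 V, R_th ≈ 2.57 kΩ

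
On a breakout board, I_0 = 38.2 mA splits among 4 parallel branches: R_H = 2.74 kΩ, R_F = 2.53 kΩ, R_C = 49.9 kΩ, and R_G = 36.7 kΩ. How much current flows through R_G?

I ≈ 1.29 mA

ΣG = 1/2.74 + 1/2.53 + 1/49.9 + 1/36.7 = 0.8075.
R_G takes the fraction G_k/ΣG = 0.02725/0.8075 = 0.03374, so I = 38.2 × 0.03374 = 1.289 mA.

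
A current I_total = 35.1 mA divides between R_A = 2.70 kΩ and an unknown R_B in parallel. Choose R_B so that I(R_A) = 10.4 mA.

R_B ≈ 1.14 kΩ

In a two-way split, I_A/I_total = R_B/(R_A + R_B).
With f = 0.2963, R_B = R_A · f/(1−f) = 2.70 × 0.4211 = 1.137 kΩ.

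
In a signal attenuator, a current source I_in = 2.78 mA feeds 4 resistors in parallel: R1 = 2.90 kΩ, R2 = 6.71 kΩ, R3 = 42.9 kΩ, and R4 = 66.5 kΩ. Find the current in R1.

Conductances: ΣG = 1/2.90 + 1/6.71 + 1/42.9 + 1/66.5 = 0.5322 (1/kΩ).
Current divider: I(R1) = I_in · G_k/ΣG = 2.78 × (0.3448/0.5322) = 2.78 × 0.6479 = 1.801 mA.

I ≈ 1.80 mA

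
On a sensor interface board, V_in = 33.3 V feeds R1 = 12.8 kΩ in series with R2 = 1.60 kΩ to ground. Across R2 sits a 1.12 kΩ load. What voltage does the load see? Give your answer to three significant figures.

R2 ‖ R_L = (1.60 × 1.12)/(1.60 + 1.12) = 0.6588 kΩ.
Now apply the divider: V_out = 33.3 × 0.04895 = 1.630 V.

V_out ≈ 1.63 V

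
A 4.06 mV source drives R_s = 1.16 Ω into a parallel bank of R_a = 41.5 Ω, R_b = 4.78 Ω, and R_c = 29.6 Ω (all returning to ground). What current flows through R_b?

Equivalent of the parallel group: R_p = 3.744 Ω.
V_A by voltage divider: V_A = 4.06 × 3.744/(1.16 + 3.744) = 3.100 mV.
Branch current I = V_A/R_b = 3.100/4.78 = 0.6485 mA.

I ≈ 0.648 mA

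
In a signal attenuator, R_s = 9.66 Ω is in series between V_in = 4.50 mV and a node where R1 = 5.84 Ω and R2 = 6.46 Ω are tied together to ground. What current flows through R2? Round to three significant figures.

I ≈ 0.168 mA

Combine the parallel branches: R_p = (1/5.84 + 1/6.46)⁻¹ = 3.067 Ω.
Node voltage V_A = V_in · R_p/(R_s + R_p) = 4.50 × 0.2410 = 1.084 mV.
Branch current I = V_A/R2 = 1.084/6.46 = 0.1679 mA.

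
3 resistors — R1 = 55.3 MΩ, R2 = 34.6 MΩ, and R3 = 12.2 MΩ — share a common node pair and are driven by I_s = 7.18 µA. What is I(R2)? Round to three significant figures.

I ≈ 1.61 µA

Conductances: ΣG = 1/55.3 + 1/34.6 + 1/12.2 = 0.1290 (1/MΩ).
Current divider: I(R2) = I_s · G_k/ΣG = 7.18 × (0.02890/0.1290) = 7.18 × 0.2241 = 1.609 µA.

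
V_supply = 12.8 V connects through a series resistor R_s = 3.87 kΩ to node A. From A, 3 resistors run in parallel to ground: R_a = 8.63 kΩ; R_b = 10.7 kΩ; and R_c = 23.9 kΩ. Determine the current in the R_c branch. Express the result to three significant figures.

I ≈ 0.272 mA

Combine the parallel branches: R_p = (1/8.63 + 1/10.7 + 1/23.9)⁻¹ = 3.981 kΩ.
Node voltage V_A = V_supply · R_p/(R_s + R_p) = 12.8 × 0.5071 = 6.491 V.
Branch current I = V_A/R_c = 6.491/23.9 = 0.2716 mA.
(Check via current divider: I_total = 1.630 mA; share G_k/ΣG = 0.1666 → same result.)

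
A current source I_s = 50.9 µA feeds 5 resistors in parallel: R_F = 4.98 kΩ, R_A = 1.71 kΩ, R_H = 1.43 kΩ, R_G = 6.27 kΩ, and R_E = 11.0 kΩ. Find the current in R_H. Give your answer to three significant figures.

ΣG = 1/4.98 + 1/1.71 + 1/1.43 + 1/6.27 + 1/11.0 = 1.735.
Current divider: I(R_H) = I_s · G_k/ΣG = 50.9 × (0.6993/1.735) = 50.9 × 0.4030 = 20.51 µA.

I ≈ 20.5 µA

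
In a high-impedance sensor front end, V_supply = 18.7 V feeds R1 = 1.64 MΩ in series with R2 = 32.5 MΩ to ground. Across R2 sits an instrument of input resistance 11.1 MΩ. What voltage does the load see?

R2 ‖ R_L = (32.5 × 11.1)/(32.5 + 11.1) = 8.274 MΩ.
Voltage divider with the loaded lower leg: V_out = 18.7 × 8.274/(1.64 + 8.274) = 18.7 × 0.8346 = 15.61 V.

V_out ≈ 15.6 V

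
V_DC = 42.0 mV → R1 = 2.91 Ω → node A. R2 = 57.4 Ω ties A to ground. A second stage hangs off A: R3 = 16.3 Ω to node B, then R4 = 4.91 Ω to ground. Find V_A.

Node A sees R2 in parallel with the series input of stage 2, R3 + R4 = 21.21 Ω.
R2 ‖ (R3+R4) = 15.49 Ω.
V_A = 42.0 × 15.49/(2.91 + 15.49) = 35.36 mV.

V_A ≈ 35.4 mV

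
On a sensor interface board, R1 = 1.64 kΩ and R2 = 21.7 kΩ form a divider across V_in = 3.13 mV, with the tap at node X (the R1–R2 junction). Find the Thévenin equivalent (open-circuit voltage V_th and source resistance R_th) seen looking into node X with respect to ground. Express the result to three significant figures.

With X open, the divider is unloaded: V_th = 3.13 × 21.7/23.34 = 2.910 mV.
Looking into X with the source shorted: R_th = R1·R2/(R1+R2) = 1.640 × 21.7/23.34 = 1.525 kΩ.

V_th ≈ 2.91 mV, R_th ≈ 1.52 kΩ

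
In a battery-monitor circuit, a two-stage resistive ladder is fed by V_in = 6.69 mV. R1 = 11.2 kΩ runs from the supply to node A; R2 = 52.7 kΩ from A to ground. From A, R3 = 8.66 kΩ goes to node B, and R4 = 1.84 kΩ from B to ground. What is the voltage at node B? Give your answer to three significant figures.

Looking into the second stage from A: R3 + R4 = 10.50 kΩ appears in parallel with R2.
R2 ‖ (R3+R4) = 8.756 kΩ.
V_A = 6.69 × 8.756/(11.2 + 8.756) = 2.935 mV.
Stage 2 is unloaded, so V_B = V_A · R4/(R3+R4) = 2.935 × 1.84/10.50 = 0.5144 mV.

V_B ≈ 0.514 mV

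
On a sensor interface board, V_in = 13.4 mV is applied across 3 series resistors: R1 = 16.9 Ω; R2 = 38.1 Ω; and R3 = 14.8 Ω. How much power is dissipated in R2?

P ≈ 1.40 µW

The common current is I = 13.4/69.80 = 0.1920 mA.
V(R2) = I·R = 7.314 mV; P = V·I = 7.314 × 0.1920 = 1.404 µW.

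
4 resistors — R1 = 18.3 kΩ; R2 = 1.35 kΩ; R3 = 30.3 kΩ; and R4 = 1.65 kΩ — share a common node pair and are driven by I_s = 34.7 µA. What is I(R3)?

Total conductance ΣG = 1/18.3 + 1/1.35 + 1/30.3 + 1/1.65 = 1.434 (units of 1/kΩ).
Current divider: I(R3) = I_s · G_k/ΣG = 34.7 × (0.03300/1.434) = 34.7 × 0.02301 = 0.7984 µA.

I ≈ 0.798 µA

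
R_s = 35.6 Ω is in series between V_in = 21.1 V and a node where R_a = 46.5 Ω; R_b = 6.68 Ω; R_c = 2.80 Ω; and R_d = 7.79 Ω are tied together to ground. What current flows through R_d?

I ≈ 0.111 A

Parallel bank: R_p = 1/(1/46.5 + 1/6.68 + 1/2.80 + 1/7.79) = 1.523 Ω.
V_A = 21.1 × 1.523/37.12 = 0.8655 V.
I(R_d) = V_A / R_d = 0.8655/7.79 = 0.1111 A.
(Check via current divider: I_total = 0.5684 A; share G_k/ΣG = 0.1955 → same result.)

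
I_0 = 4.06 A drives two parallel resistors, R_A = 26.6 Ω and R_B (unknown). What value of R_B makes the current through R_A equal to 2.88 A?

In a two-way split, I_A/I_0 = R_B/(R_A + R_B).
2.88/4.06 = R_B/(R_A + R_B) → R_B = R_A · (0.7094)/(1 − 0.7094) = 26.6 × 2.441 = 64.92 Ω.

R_B ≈ 64.9 Ω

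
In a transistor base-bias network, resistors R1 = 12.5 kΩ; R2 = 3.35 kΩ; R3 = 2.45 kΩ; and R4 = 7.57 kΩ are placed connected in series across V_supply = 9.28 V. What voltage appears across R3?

Series total: ΣR = 12.5 + 3.35 + 2.45 + 7.57 = 25.87 kΩ.
Voltage divider: V = V_supply · (2.450 / 25.87) = 9.28 × 0.09470 = 0.8789 V.

V ≈ 0.879 V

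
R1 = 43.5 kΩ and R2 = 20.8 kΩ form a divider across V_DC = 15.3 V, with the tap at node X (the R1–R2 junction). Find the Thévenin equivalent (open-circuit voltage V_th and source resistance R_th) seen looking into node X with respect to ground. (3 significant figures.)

V_th ≈ 4.95 V, R_th ≈ 14.1 kΩ

With X open, the divider is unloaded: V_th = 15.3 × 20.8/64.30 = 4.949 V.
Zeroing V_DC shorts the top of R1 to ground, so R_th = R1 ‖ R2 = 14.07 kΩ.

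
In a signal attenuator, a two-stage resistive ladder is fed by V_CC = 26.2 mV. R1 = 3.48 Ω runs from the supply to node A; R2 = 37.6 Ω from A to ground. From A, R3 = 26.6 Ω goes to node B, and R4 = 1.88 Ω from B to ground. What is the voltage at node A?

V_A ≈ 21.6 mV

Looking into the second stage from A: R3 + R4 = 28.48 Ω appears in parallel with R2.
R2 ‖ (R3+R4) = 16.21 Ω.
First divider: V_A = V_CC · 16.21/(3.48 + 16.21) = 21.57 mV.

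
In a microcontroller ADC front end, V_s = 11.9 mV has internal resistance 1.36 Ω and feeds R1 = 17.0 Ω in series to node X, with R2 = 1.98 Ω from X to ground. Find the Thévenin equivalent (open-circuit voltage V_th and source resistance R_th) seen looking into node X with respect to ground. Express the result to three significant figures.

V_th ≈ 1.16 mV, R_th ≈ 1.79 Ω

R1' = 1.36 + 17.0 = 18.36 Ω (source resistance + R1).
With X open, the divider is unloaded: V_th = 11.9 × 1.98/20.34 = 1.158 mV.
With V_s suppressed (replaced by a short), R_th = R1' ‖ R2 = (18.36 × 1.98)/(18.36 + 1.98) = 1.787 Ω.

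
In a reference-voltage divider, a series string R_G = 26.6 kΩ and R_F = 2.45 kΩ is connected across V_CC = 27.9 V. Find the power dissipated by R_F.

P ≈ 2.26 mW

The common current is I = 27.9/29.05 = 0.9604 mA.
P = I²R = 0.9224 × 2.45 = 2.260 mW.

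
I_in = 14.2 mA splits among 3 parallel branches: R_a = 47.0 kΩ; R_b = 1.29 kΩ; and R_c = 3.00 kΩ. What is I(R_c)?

I ≈ 4.19 mA

Conductances: ΣG = 1/47.0 + 1/1.29 + 1/3.00 = 1.130 (1/kΩ).
Current divider: I(R_c) = I_in · G_k/ΣG = 14.2 × (0.3333/1.130) = 14.2 × 0.2950 = 4.190 mA.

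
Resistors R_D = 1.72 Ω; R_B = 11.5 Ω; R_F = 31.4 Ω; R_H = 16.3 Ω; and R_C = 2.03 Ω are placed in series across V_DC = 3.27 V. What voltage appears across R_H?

V ≈ 0.847 V

Total series resistance ΣR = 1.72 + 11.5 + 31.4 + 16.3 + 2.03 = 62.95 Ω.
By the voltage-divider rule, V = 3.27 × 16.30/62.95 = 0.8467 V.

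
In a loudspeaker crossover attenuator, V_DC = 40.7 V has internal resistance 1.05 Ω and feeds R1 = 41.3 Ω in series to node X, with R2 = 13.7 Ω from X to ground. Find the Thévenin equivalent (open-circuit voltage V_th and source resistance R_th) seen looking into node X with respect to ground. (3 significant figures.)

V_th ≈ 9.95 V, R_th ≈ 10.4 Ω

R1' = 1.05 + 41.3 = 42.35 Ω (source resistance + R1).
Open-circuit (no load on X): V_th = V_DC · R2/(R1' + R2) = 40.7 × 13.7/(42.35 + 13.7) = 9.948 V.
Looking into X with the source shorted: R_th = R1'·R2/(R1'+R2) = 42.35 × 13.7/56.05 = 10.35 Ω.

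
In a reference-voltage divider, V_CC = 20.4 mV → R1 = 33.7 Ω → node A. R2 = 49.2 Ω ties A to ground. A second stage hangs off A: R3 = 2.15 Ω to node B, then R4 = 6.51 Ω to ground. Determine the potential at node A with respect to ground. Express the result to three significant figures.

V_A ≈ 3.66 mV

Node A sees R2 in parallel with the series input of stage 2, R3 + R4 = 8.660 Ω.
Effective lower resistance at A: R2 ‖ 8.660 = 7.364 Ω.
So V_A = 20.4 × 0.1793 = 3.658 mV.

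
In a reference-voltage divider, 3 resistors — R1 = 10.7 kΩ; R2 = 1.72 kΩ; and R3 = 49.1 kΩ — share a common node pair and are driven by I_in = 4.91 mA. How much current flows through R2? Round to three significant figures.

ΣG = 1/10.7 + 1/1.72 + 1/49.1 = 0.6952.
By the current-divider rule, I = I_in · G_k/ΣG = 4.91 × 0.8363 = 4.106 mA.

I ≈ 4.11 mA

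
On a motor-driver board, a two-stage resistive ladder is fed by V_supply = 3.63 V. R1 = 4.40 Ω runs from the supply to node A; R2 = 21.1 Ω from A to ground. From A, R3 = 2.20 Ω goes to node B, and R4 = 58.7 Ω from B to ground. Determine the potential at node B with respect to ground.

Node A sees R2 in parallel with the series input of stage 2, R3 + R4 = 60.90 Ω.
R2 ‖ (R3+R4) = 15.67 Ω.
First divider: V_A = V_supply · 15.67/(4.40 + 15.67) = 2.834 V.
Then the unloaded second divider: V_B = V_A × R4/(R3+R4) = 2.834 × 0.9639 = 2.732 V.

V_B ≈ 2.73 V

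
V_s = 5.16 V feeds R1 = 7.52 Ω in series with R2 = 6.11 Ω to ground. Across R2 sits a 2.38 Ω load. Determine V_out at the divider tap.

V_out ≈ 0.957 V

The load sits in parallel with R2, giving an effective lower resistance R2' = R2·R_L/(R2+R_L) = 1.713 Ω.
Then V_out = V_s · R2'/(R1 + R2') = 5.16 × 1.713/9.233 = 0.9573 V.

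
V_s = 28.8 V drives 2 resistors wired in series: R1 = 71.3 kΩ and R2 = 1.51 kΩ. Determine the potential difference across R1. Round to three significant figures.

ΣR = 71.3 + 1.51 = 72.81 kΩ.
Voltage divider: V = V_s · (71.30 / 72.81) = 28.8 × 0.9793 = 28.20 V.

V ≈ 28.2 V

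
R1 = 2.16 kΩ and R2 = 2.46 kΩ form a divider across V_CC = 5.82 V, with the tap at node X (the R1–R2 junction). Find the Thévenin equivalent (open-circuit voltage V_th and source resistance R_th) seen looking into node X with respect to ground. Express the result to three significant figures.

With X open, the divider is unloaded: V_th = 5.82 × 2.46/4.620 = 3.099 V.
With V_CC suppressed (replaced by a short), R_th = R1 ‖ R2 = (2.160 × 2.46)/(2.160 + 2.46) = 1.150 kΩ.

V_th ≈ 3.10 V, R_th ≈ 1.15 kΩ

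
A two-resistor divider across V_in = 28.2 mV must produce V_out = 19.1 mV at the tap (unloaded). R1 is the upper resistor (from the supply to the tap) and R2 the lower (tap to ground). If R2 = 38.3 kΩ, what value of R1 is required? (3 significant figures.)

The divider ratio is R2/(R1+R2) = 19.1/28.2 = 0.6773.
So R1 = R2 · (V_in/V_out − 1) = 38.3 × (28.2/19.1 − 1) = 38.3 × 0.4764 = 18.25 kΩ.

R1 ≈ 18.2 kΩ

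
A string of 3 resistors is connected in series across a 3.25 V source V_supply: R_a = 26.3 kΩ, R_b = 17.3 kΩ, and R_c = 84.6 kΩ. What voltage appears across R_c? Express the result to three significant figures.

V ≈ 2.14 V

Total series resistance ΣR = 26.3 + 17.3 + 84.6 = 128.2 kΩ.
By the voltage-divider rule, V = 3.25 × 84.60/128.2 = 2.145 V.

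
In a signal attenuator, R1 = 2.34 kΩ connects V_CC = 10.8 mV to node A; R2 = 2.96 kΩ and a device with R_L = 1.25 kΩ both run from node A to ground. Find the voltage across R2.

V_out ≈ 2.95 mV

R2 ‖ R_L = (2.96 × 1.25)/(2.96 + 1.25) = 0.8789 kΩ.
Voltage divider with the loaded lower leg: V_out = 10.8 × 0.8789/(2.34 + 0.8789) = 10.8 × 0.2730 = 2.949 mV.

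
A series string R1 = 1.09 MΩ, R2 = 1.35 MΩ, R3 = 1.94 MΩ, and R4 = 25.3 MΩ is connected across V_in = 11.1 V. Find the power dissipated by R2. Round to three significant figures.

Series current I = V_in/ΣR = 11.1/29.68 = 0.3740 µA.
V(R2) = I·R = 0.5049 V; P = V·I = 0.5049 × 0.3740 = 0.1888 µW.

P ≈ 0.189 µW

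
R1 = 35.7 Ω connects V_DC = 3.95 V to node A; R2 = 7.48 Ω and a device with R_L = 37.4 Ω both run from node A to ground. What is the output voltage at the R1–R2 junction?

V_out ≈ 0.587 V

The load sits in parallel with R2, giving an effective lower resistance R2' = R2·R_L/(R2+R_L) = 6.233 Ω.
Then V_out = V_DC · R2'/(R1 + R2') = 3.95 × 6.233/41.93 = 0.5872 V.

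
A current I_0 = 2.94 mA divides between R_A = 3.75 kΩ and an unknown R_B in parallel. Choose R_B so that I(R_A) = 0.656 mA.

R_B ≈ 1.08 kΩ

The fraction through R_A equals R_B/(R_A+R_B).
0.656/2.94 = R_B/(R_A + R_B) → R_B = R_A · (0.2231)/(1 − 0.2231) = 3.75 × 0.2872 = 1.077 kΩ.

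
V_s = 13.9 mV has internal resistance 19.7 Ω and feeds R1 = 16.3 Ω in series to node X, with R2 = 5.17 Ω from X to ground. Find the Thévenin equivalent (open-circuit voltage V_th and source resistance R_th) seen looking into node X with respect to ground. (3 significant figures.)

V_th ≈ 1.75 mV, R_th ≈ 4.52 Ω

R1' = 19.7 + 16.3 = 36.00 Ω (source resistance + R1).
Open-circuit (no load on X): V_th = V_s · R2/(R1' + R2) = 13.9 × 5.17/(36.00 + 5.17) = 1.746 mV.
Zeroing V_s shorts the top of R1' to ground, so R_th = R1' ‖ R2 = 4.521 Ω.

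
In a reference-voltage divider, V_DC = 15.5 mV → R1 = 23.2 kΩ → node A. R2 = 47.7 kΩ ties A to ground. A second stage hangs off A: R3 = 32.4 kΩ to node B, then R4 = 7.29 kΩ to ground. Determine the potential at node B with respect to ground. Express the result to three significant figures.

Looking into the second stage from A: R3 + R4 = 39.69 kΩ appears in parallel with R2.
Effective lower resistance at A: R2 ‖ 39.69 = 21.66 kΩ.
So V_A = 15.5 × 0.4829 = 7.485 mV.
Stage 2 is unloaded, so V_B = V_A · R4/(R3+R4) = 7.485 × 7.29/39.69 = 1.375 mV.

V_B ≈ 1.37 mV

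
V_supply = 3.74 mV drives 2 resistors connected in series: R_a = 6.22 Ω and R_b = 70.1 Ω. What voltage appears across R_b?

V ≈ 3.44 mV

ΣR = 6.22 + 70.1 = 76.32 Ω.
By the voltage-divider rule, V = 3.74 × 70.10/76.32 = 3.435 mV.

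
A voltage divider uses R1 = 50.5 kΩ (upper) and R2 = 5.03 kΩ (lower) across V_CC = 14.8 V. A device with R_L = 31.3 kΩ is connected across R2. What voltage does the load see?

V_out ≈ 1.17 V

The load sits in parallel with R2, giving an effective lower resistance R2' = R2·R_L/(R2+R_L) = 4.334 kΩ.
Now apply the divider: V_out = 14.8 × 0.07903 = 1.170 V.
(Unloaded it would be 1.34 V; the load pulls it down.)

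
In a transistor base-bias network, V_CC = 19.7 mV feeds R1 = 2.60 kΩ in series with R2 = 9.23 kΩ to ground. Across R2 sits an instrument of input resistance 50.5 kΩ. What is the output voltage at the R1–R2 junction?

V_out ≈ 14.8 mV

R2 ‖ R_L = (9.23 × 50.5)/(9.23 + 50.5) = 7.804 kΩ.
Then V_out = V_CC · R2'/(R1 + R2') = 19.7 × 7.804/10.40 = 14.78 mV.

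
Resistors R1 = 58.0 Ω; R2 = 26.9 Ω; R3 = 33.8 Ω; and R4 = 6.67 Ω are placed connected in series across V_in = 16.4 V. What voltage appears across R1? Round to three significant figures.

Total series resistance ΣR = 58.0 + 26.9 + 33.8 + 6.67 = 125.4 Ω.
V = V_in · R/ΣR = 16.4 × 0.4626 = 7.587 V.

V ≈ 7.59 V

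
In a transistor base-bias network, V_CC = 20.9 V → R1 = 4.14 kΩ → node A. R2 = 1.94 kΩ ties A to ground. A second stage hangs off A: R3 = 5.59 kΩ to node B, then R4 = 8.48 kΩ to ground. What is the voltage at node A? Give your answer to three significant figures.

V_A ≈ 6.10 V

The second stage (R3 + R4 = 14.07 kΩ) loads node A in parallel with R2.
R2 ‖ (R3+R4) = 1.705 kΩ.
V_A = 20.9 × 1.705/(4.14 + 1.705) = 6.096 V.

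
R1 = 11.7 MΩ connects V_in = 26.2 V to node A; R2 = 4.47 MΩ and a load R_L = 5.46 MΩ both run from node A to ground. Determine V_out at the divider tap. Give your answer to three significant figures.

V_out ≈ 4.55 V

The load sits in parallel with R2, giving an effective lower resistance R2' = R2·R_L/(R2+R_L) = 2.458 MΩ.
Voltage divider with the loaded lower leg: V_out = 26.2 × 2.458/(11.7 + 2.458) = 26.2 × 0.1736 = 4.548 V.
(Unloaded it would be 7.24 V; the load pulls it down.)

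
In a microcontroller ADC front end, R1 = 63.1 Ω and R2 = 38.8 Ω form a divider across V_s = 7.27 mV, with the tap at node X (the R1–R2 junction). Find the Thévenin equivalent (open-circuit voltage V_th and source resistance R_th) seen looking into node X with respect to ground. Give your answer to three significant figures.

V_th ≈ 2.77 mV, R_th ≈ 24.0 Ω

With X open, the divider is unloaded: V_th = 7.27 × 38.8/101.9 = 2.768 mV.
Zeroing V_s shorts the top of R1 to ground, so R_th = R1 ‖ R2 = 24.03 Ω.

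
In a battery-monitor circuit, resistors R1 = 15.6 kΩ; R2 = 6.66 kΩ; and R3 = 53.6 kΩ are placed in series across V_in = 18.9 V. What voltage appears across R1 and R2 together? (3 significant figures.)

ΣR = 15.6 + 6.66 + 53.6 = 75.86 kΩ.
R_{R1..R2} = 15.6 + 6.66 = 22.26 kΩ.
Voltage divider: V = V_in · (22.26 / 75.86) = 18.9 × 0.2934 = 5.546 V.

V ≈ 5.55 V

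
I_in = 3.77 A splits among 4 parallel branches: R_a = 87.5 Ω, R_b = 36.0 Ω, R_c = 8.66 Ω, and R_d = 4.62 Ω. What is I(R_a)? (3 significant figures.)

I ≈ 0.116 A

ΣG = 1/87.5 + 1/36.0 + 1/8.66 + 1/4.62 = 0.3711.
R_a takes the fraction G_k/ΣG = 0.01143/0.3711 = 0.03079, so I = 3.77 × 0.03079 = 0.1161 A.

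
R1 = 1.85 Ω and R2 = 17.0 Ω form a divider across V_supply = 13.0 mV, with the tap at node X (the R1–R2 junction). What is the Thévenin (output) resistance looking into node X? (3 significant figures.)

R_th ≈ 1.67 Ω

Looking into X with the source shorted: R_th = R1·R2/(R1+R2) = 1.850 × 17.0/18.85 = 1.668 Ω.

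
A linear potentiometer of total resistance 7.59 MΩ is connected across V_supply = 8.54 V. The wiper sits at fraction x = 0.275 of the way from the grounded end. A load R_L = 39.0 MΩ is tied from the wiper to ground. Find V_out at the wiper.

Split the track: R_lower = x·R_p = 2.087 MΩ, R_upper = (1−x)·R_p = 5.503 MΩ.
Lower segment in parallel with the load: 2.087 ‖ 39.0 = 1.981 MΩ.
V_out = 8.54 × 1.981/(5.503 + 1.981) = 2.261 V.

V_out ≈ 2.26 V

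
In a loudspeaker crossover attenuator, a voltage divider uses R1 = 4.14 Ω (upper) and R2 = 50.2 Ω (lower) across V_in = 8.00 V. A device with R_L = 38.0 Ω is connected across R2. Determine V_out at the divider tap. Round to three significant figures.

First combine the lower leg with the load: R2 ‖ R_L = 21.63 Ω.
Voltage divider with the loaded lower leg: V_out = 8.00 × 21.63/(4.14 + 21.63) = 8.00 × 0.8393 = 6.715 V.

V_out ≈ 6.71 V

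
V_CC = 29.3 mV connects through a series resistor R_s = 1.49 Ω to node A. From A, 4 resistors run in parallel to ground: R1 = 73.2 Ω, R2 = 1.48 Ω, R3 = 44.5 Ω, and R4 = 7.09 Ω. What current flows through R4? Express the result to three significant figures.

I ≈ 1.82 mA

Equivalent of the parallel group: R_p = 1.173 Ω.
V_A by voltage divider: V_A = 29.3 × 1.173/(1.49 + 1.173) = 12.90 mV.
Branch current I = V_A/R4 = 12.90/7.09 = 1.820 mA.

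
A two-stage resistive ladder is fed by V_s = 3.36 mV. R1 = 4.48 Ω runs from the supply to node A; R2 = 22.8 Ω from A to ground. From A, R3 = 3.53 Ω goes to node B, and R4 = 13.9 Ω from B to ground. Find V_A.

Node A sees R2 in parallel with the series input of stage 2, R3 + R4 = 17.43 Ω.
R2 ‖ (R3+R4) = 9.878 Ω.
First divider: V_A = V_s · 9.878/(4.48 + 9.878) = 2.312 mV.

V_A ≈ 2.31 mV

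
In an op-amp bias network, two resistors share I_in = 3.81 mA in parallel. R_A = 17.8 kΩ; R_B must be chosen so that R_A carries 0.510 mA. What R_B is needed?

The fraction through R_A equals R_B/(R_A+R_B).
With f = 0.1339, R_B = R_A · f/(1−f) = 17.8 × 0.1545 = 2.751 kΩ.

R_B ≈ 2.75 kΩ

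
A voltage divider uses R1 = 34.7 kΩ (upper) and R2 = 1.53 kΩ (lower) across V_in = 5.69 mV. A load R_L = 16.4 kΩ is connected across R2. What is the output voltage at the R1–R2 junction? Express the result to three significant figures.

R2 ‖ R_L = (1.53 × 16.4)/(1.53 + 16.4) = 1.399 kΩ.
Then V_out = V_in · R2'/(R1 + R2') = 5.69 × 1.399/36.10 = 0.2206 mV.
(Unloaded it would be 0.240 mV; the load pulls it down.)

V_out ≈ 0.221 mV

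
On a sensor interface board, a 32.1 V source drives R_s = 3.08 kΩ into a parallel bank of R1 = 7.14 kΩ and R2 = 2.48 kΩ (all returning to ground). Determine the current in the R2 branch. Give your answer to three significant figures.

Combine the parallel branches: R_p = (1/7.14 + 1/2.48)⁻¹ = 1.841 kΩ.
V_A by voltage divider: V_A = 32.1 × 1.841/(3.08 + 1.841) = 12.01 V.
Branch current I = V_A/R2 = 12.01/2.48 = 4.842 mA.

I ≈ 4.84 mA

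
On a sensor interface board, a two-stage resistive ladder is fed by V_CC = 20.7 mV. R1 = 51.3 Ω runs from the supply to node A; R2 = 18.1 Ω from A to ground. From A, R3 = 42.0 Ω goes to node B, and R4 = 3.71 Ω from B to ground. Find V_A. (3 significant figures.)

The second stage (R3 + R4 = 45.71 Ω) loads node A in parallel with R2.
R2 ‖ (R3+R4) = 12.97 Ω.
First divider: V_A = V_CC · 12.97/(51.3 + 12.97) = 4.176 mV.

V_A ≈ 4.18 mV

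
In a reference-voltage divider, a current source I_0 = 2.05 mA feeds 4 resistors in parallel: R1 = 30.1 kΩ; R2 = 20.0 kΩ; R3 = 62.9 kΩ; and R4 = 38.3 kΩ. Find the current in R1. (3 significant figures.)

I ≈ 0.544 mA

Conductances: ΣG = 1/30.1 + 1/20.0 + 1/62.9 + 1/38.3 = 0.1252 (1/kΩ).
Current divider: I(R1) = I_0 · G_k/ΣG = 2.05 × (0.03322/0.1252) = 2.05 × 0.2653 = 0.5438 mA.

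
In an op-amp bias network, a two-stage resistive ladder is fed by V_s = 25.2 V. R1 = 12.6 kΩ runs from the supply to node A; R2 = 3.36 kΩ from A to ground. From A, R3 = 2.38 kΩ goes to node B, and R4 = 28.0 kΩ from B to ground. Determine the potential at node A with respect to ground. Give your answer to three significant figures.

V_A ≈ 4.88 V

The second stage (R3 + R4 = 30.38 kΩ) loads node A in parallel with R2.
R2 ‖ (R3+R4) = 3.025 kΩ.
V_A = 25.2 × 3.025/(12.6 + 3.025) = 4.879 V.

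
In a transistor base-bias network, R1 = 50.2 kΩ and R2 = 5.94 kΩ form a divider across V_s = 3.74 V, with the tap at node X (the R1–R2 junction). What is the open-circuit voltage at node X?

V_th is the unloaded tap voltage: V_s · R2/(R1+R2) = 3.74 × 0.1058 = 0.3957 V.

V_th ≈ 0.396 V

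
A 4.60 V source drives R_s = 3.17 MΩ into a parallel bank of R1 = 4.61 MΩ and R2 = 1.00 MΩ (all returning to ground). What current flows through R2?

I ≈ 0.947 µA

Combine the parallel branches: R_p = (1/4.61 + 1/1.00)⁻¹ = 0.8217 MΩ.
Node voltage V_A = V_supply · R_p/(R_s + R_p) = 4.60 × 0.2059 = 0.9470 V.
I(R2) = V_A / R2 = 0.9470/1.00 = 0.9470 µA.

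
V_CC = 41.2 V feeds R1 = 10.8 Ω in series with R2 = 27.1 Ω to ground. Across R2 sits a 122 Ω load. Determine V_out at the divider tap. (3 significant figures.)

V_out ≈ 27.7 V

The load sits in parallel with R2, giving an effective lower resistance R2' = R2·R_L/(R2+R_L) = 22.17 Ω.
Voltage divider with the loaded lower leg: V_out = 41.2 × 22.17/(10.8 + 22.17) = 41.2 × 0.6725 = 27.71 V.
(Unloaded it would be 29.5 V; the load pulls it down.)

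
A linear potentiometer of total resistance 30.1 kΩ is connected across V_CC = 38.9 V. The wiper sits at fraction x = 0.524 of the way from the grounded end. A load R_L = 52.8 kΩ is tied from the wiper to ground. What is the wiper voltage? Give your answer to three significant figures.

V_out ≈ 17.8 V

Lower segment x·R_p = 15.77 kΩ; upper segment (1−x)·R_p = 14.33 kΩ.
R_L loads the lower segment: effective lower R = 12.14 kΩ.
V_out = 38.9 × 12.14/(14.33 + 12.14) = 17.85 V.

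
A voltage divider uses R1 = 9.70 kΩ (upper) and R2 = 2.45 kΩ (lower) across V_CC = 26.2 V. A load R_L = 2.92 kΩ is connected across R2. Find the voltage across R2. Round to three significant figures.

V_out ≈ 3.16 V

First combine the lower leg with the load: R2 ‖ R_L = 1.332 kΩ.
Voltage divider with the loaded lower leg: V_out = 26.2 × 1.332/(9.70 + 1.332) = 26.2 × 0.1208 = 3.164 V.
(Unloaded it would be 5.28 V; the load pulls it down.)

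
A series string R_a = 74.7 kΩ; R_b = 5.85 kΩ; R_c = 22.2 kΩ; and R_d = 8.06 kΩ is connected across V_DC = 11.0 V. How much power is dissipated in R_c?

P ≈ 0.219 mW

Series current I = V_DC/ΣR = 11.0/110.8 = 0.09927 mA.
P = I²R = 0.009854 × 22.2 = 0.2188 mW.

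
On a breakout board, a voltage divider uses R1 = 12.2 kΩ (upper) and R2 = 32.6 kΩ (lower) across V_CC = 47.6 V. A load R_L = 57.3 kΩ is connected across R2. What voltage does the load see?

The load sits in parallel with R2, giving an effective lower resistance R2' = R2·R_L/(R2+R_L) = 20.78 kΩ.
Now apply the divider: V_out = 47.6 × 0.6301 = 29.99 V.

V_out ≈ 30.0 V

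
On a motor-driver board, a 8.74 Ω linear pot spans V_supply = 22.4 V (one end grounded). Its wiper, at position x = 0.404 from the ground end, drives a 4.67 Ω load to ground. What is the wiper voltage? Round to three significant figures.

V_out ≈ 6.24 V

Split the track: R_lower = x·R_p = 3.531 Ω, R_upper = (1−x)·R_p = 5.209 Ω.
R_L loads the lower segment: effective lower R = 2.011 Ω.
Loaded-divider output: V_out = 22.4 × 0.2785 = 6.238 V.
(Unloaded: V_out = x·V_supply = 9.05 V.)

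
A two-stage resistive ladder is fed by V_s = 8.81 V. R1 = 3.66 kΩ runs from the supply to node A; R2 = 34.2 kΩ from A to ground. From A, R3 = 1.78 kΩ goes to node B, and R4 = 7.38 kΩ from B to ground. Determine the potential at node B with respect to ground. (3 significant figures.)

Node A sees R2 in parallel with the series input of stage 2, R3 + R4 = 9.160 kΩ.
Effective lower resistance at A: R2 ‖ 9.160 = 7.225 kΩ.
So V_A = 8.81 × 0.6638 = 5.848 V.
Then the unloaded second divider: V_B = V_A × R4/(R3+R4) = 5.848 × 0.8057 = 4.711 V.

V_B ≈ 4.71 V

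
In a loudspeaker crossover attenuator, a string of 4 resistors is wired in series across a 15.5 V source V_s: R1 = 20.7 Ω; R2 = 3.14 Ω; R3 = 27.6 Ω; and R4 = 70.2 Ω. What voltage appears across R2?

V ≈ 0.400 V

Series total: ΣR = 20.7 + 3.14 + 27.6 + 70.2 = 121.6 Ω.
Voltage divider: V = V_s · (3.140 / 121.6) = 15.5 × 0.02581 = 0.4001 V.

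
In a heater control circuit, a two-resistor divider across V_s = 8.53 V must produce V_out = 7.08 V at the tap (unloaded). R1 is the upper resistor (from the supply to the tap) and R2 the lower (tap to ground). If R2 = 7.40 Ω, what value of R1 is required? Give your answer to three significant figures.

R1 ≈ 1.52 Ω

V_out/V_s = R2/(R1+R2) = 0.8300.
R1 = R2·(1/k − 1) = 7.40 × 0.2048 = 1.516 Ω.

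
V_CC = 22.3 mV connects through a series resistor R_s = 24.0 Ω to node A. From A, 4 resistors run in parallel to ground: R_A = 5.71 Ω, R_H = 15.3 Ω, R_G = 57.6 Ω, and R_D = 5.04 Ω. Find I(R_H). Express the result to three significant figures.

Parallel bank: R_p = 1/(1/5.71 + 1/15.3 + 1/57.6 + 1/5.04) = 2.192 Ω.
V_A by voltage divider: V_A = 22.3 × 2.192/(24.0 + 2.192) = 1.866 mV.
I(R_H) = V_A / R_H = 1.866/15.3 = 0.1220 mA.
(Check via current divider: I_total = 0.8514 mA; share G_k/ΣG = 0.1432 → same result.)

I ≈ 0.122 mA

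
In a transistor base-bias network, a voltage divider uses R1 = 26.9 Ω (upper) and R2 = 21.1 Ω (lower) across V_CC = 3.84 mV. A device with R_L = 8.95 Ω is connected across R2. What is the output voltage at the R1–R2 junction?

V_out ≈ 0.727 mV

First combine the lower leg with the load: R2 ‖ R_L = 6.284 Ω.
Then V_out = V_CC · R2'/(R1 + R2') = 3.84 × 6.284/33.18 = 0.7272 mV.
(Unloaded it would be 1.69 mV; the load pulls it down.)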